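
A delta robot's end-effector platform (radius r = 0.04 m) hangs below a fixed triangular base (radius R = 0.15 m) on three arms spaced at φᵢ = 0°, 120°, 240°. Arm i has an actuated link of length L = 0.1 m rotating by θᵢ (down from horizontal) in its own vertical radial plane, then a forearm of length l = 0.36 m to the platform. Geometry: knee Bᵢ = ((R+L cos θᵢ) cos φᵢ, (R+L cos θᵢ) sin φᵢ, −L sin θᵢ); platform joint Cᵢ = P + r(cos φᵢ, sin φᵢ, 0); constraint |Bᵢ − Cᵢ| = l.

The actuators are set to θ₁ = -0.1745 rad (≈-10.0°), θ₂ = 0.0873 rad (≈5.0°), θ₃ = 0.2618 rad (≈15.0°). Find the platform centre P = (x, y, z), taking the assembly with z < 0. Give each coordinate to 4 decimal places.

φ1=0.0°: virtual centre (0.2085, 0.0000, 0.0174), radius l
φ2=120.0°: virtual centre (-0.1048, 0.1815, -0.0087), radius l
φ3=240.0°: virtual centre (-0.1033, -0.1789, -0.0259), radius l
|S₂|²−|S₁|² = 0.0003;  |S₃|²−|S₁|² = -0.0004
[-0.6266 0.3631 -0.0522]·P = 0.0003;  [-0.6236 -0.3578 -0.0865]·P = -0.0004
det = 0.4506;  x = 0.0001+-0.1111z,  y = 0.0009+-0.0481z
into |P−S₁|² = l²: 1.0147z² + 0.0115z + -0.0859 = 0;  Δ = 0.3487;  z = -0.2967 or 0.2853 → z<0 root = -0.2967
x = 0.0331, y = 0.0152

(0.0331, 0.0152, -0.2967)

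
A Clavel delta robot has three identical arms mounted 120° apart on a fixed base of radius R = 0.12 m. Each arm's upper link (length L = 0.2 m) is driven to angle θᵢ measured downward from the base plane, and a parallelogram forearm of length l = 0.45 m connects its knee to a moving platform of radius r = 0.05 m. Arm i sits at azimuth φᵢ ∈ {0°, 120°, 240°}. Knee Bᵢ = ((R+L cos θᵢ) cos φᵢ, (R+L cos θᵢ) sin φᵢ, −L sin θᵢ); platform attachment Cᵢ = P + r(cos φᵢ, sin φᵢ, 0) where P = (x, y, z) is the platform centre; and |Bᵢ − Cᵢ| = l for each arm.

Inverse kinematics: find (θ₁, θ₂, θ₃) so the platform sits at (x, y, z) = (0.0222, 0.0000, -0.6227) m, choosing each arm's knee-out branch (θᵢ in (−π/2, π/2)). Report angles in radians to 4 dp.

arm 1 (φ=0.0°): x'=0.0222, y'=0.0000
  A=0.0478, B=-0.6227, C=(l²−L²−A²−y'²−z²)/(2L)=-0.5689
  √(A²+B²)=0.6245;  θ1 = -1.4942+2.7161 ≈ 1.2219
rotate P by −φ2: (-0.0111, -0.0192, -0.6227)
  e−x'=0.0811;  (l²−L²−(e−x')²−y'²−z²)/2L = -0.5805
  γ=atan2(-0.6227,0.0811)=-1.4413;  ψ=arccos(-0.9244)=2.7503;  θ2=γ+ψ≈1.3091
arm 3 (φ=240.0°): x'=-0.0111, y'=0.0192
  e−x'=0.0811;  (l²−L²−(e−x')²−y'²−z²)/2L = -0.5805
  √(A²+B²)=0.6280;  θ3 = -1.4413+2.7503 ≈ 1.3091

θ₁ = 1.2219, θ₂ = 1.3091, θ₃ = 1.3091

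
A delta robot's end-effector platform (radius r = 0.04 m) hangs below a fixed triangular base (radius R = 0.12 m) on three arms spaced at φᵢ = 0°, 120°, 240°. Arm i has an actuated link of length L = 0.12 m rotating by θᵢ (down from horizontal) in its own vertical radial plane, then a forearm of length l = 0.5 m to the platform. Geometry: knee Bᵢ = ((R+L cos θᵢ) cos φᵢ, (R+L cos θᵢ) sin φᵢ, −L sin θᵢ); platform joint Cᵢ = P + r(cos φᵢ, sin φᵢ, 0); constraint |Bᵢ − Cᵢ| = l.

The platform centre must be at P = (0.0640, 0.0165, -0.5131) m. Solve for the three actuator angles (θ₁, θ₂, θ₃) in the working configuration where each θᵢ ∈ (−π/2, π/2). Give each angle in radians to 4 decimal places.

φ1=0.0° → target in arm frame (0.0640, 0.0165)
  A cos θ + B sin θ = C:  0.0160·cos θ + -0.5131·sin θ = -0.1175
  γ=atan2(-0.5131,0.0160)=-1.5396;  ψ=arccos(-0.2289)=1.8017;  θ1=γ+ψ≈0.2621
φ2=120.0° → target in arm frame (-0.0177, -0.0637)
  A cos θ + B sin θ = C:  0.0977·cos θ + -0.5131·sin θ = -0.1720
  √(A²+B²)=0.5223;  θ2 = -1.3826+1.9063 ≈ 0.5237
rotate P by −φ3: (-0.0463, 0.0472, -0.5131)
  A=0.1263, B=-0.5131, C=(l²−L²−A²−y'²−z²)/(2L)=-0.1910
  θ3 = atan2(B,A) + arccos(C/0.5284) = 0.6112

θ₁ = 0.2621, θ₂ = 0.5237, θ₃ = 0.6112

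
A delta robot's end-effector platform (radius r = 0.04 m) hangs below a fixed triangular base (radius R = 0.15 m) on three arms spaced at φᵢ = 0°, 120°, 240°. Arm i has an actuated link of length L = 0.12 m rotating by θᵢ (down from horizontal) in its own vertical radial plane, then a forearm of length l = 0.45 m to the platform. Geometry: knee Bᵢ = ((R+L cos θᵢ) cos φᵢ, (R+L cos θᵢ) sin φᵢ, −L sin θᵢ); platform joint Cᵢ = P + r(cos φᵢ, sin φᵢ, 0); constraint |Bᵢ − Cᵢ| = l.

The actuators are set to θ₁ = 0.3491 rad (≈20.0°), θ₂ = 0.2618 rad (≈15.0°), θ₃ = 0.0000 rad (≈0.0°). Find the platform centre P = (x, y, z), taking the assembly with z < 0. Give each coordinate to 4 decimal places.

O1 = (0.2228·cos0.0°, 0.2228·sin0.0°, -0.0410) = (0.2228, 0.0000, -0.0410)
φ2=120.0°: virtual centre (-0.1130, 0.1956, -0.0311), radius l
O3 = (0.2300·cos240.0°, 0.2300·sin240.0°, 0.0000) = (-0.1150, -0.1992, 0.0000)
eliminate P² terms by subtracting sphere 1 from 2 and 3
plane₁₂: -0.6714x+0.3913y+0.0200z = 0.0007
det = 0.5318;  x = -0.0017+0.0754z,  y = -0.0011+0.0783z
into |P−O₁|² = l²: 1.0118z² + 0.0481z + -0.1504 = 0;  Δ = 0.6112;  z = -0.4101 or 0.3626 → z<0 root = -0.4101
x = -0.0326, y = -0.0332

(-0.0326, -0.0332, -0.4101)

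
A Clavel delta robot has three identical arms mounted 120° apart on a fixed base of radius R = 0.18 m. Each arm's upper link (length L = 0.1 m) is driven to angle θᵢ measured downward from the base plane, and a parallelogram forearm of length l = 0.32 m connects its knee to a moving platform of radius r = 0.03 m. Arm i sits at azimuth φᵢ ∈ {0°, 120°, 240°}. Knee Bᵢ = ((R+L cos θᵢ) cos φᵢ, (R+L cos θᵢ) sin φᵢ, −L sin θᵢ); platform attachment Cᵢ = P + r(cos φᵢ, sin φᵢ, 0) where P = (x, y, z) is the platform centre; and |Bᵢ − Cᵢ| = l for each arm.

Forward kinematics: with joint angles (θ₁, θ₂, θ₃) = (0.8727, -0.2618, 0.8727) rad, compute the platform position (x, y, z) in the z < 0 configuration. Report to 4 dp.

(-0.0432, 0.0749, -0.2512)

O1 = (0.2143·cos0.0°, 0.2143·sin0.0°, -0.0766) = (0.2143, 0.0000, -0.0766)
arm 2 at φ=120.0°: ρ2 = 0.2466;  O2 = (-0.1233, 0.2136, 0.0259)
O3 = (0.2143·cos240.0°, 0.2143·sin240.0°, -0.0766) = (-0.1071, -0.1856, -0.0766)
eliminate P² terms by subtracting sphere 1 from 2 and 3
linear system: -0.6751x+0.4271y = 0.0097−0.2050z; -0.6428x+-0.3711y = 0.0000−0.0000z
Cramer: x(z) = -0.0069+0.1449z;  y(z) = 0.0119-0.2509z
into |P−O₁|² = l²: 1.0839z² + 0.0832z + -0.0475 = 0;  Δ = 0.2128;  z = -0.2512 or 0.1744 → z<0 root = -0.2512
x = -0.0432, y = 0.0749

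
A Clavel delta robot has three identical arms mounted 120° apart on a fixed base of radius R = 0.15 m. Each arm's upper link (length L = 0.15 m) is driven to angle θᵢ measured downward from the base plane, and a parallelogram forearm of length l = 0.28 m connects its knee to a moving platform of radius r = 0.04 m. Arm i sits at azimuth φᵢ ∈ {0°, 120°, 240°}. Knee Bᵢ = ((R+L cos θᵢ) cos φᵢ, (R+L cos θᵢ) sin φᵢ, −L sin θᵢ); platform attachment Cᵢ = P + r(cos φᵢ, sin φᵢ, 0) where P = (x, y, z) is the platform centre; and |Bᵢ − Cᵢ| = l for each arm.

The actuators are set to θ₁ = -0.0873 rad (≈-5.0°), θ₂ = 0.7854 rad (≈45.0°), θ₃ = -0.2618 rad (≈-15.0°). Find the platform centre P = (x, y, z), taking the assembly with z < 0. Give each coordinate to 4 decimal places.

(0.0256, -0.0578, -0.1297)

arm 1 at φ=0.0°: (R−r)+L cos θ1 = 0.2594;  O1 = (0.2594, 0.0000, 0.0131)
O2 = (0.2161·cos120.0°, 0.2161·sin120.0°, -0.1061) = (-0.1080, 0.1871, -0.1061)
O3 = (0.2549·cos240.0°, 0.2549·sin240.0°, 0.0388) = (-0.1274, -0.2207, 0.0388)
eliminate P² terms by subtracting sphere 1 from 2 and 3
plane₁₂: -0.7349x+0.3742y+-0.2383z = -0.0095
Cramer: x(z) = 0.0075-0.1399z;  y(z) = -0.0108+0.3619z
sphere 1 gives Az²+Bz+C=0 with A=1.1506, B=0.0365, C=-0.0146;  B²−4AC=0.0687;  roots -0.1297, 0.0980;  negative root z = -0.1297
x = 0.0256, y = -0.0578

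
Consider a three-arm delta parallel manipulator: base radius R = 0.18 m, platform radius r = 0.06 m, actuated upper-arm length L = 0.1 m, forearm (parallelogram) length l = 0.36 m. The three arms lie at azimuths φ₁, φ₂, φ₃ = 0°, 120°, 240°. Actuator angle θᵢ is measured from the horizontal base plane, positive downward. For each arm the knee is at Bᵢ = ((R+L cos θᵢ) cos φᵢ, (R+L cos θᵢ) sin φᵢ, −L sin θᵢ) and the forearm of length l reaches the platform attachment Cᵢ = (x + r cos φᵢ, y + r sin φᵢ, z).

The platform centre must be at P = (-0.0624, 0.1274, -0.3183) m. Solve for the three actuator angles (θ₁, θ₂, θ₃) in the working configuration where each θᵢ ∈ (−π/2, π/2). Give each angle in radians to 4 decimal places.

arm 1 (φ=0.0°): x'=-0.0624, y'=0.1274
  e−x'=0.1824;  (l²−L²−(e−x')²−y'²−z²)/2L = -0.1561
  √(A²+B²)=0.3669;  θ1 = -1.0504+2.0102 ≈ 0.9598
arm 2 (φ=120.0°): x'=0.1415, y'=-0.0097
  e−x'=-0.0215;  (l²−L²−(e−x')²−y'²−z²)/2L = 0.0886
  γ=atan2(-0.3183,-0.0215)=-1.6383;  ψ=arccos(0.2778)=1.2892;  θ2=γ+ψ≈-0.3491
arm 3 (φ=240.0°): x'=-0.0791, y'=-0.1177
  A=0.1991, B=-0.3183, C=(l²−L²−A²−y'²−z²)/(2L)=-0.1762
  θ3 = atan2(B,A) + arccos(C/0.3755) = 1.0474

θ₁ = 0.9598, θ₂ = -0.3491, θ₃ = 1.0474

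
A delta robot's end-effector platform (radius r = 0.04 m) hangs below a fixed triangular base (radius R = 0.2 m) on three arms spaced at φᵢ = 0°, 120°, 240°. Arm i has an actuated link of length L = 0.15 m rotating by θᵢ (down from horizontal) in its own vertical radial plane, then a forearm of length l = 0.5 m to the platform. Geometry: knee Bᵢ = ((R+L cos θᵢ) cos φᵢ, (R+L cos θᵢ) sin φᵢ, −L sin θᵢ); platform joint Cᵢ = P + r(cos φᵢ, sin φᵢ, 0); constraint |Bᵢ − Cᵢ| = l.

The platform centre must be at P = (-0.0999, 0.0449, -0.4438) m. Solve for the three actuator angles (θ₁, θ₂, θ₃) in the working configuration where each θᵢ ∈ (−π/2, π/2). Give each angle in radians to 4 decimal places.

θ₁ = 0.7855, θ₂ = -0.0002, θ₃ = 0.3488

rotate P by −φ1: (-0.0999, 0.0449, -0.4438)
  A cos θ + B sin θ = C:  0.2599·cos θ + -0.4438·sin θ = -0.1301
  θ1 = atan2(B,A) + arccos(C/0.5143) = 0.7855
rotate P by −φ2: (0.0888, 0.0641, -0.4438)
  A=0.0712, B=-0.4438, C=(l²−L²−A²−y'²−z²)/(2L)=0.0712
  γ=atan2(-0.4438,0.0712)=-1.4118;  ψ=arccos(0.1585)=1.4116;  θ2=γ+ψ≈-0.0002
rotate P by −φ3: (0.0111, -0.1090, -0.4438)
  A cos θ + B sin θ = C:  0.1489·cos θ + -0.4438·sin θ = -0.0117
  θ3 = atan2(B,A) + arccos(C/0.4681) = 0.3488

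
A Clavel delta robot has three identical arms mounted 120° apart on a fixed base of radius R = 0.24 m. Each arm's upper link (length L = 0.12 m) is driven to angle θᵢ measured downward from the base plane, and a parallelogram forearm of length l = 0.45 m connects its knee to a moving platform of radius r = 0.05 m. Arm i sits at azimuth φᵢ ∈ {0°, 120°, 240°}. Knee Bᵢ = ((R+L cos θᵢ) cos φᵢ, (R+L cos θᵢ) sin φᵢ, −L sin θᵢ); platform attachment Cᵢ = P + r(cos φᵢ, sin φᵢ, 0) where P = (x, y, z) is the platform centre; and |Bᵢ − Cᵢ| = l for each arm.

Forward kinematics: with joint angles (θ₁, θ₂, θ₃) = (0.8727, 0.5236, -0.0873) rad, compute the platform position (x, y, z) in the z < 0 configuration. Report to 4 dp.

(-0.0756, -0.0555, -0.3782)

O1 = (0.2671·cos0.0°, 0.2671·sin0.0°, -0.0919) = (0.2671, 0.0000, -0.0919)
φ2=120.0°: virtual centre (-0.1470, 0.2545, -0.0600), radius l
φ3=240.0°: virtual centre (-0.1548, -0.2681, 0.0105), radius l
|O₂|²−|O₁|² = 0.0102;  |O₃|²−|O₁|² = 0.0161
plane₁₂: -0.8282x+0.5091y+0.0639z = 0.0102
det = 0.8736;  x = -0.0156+0.1585z,  y = -0.0054+0.1325z
into |P−O₁|² = l²: 1.0427z² + 0.0928z + -0.1141 = 0;  Δ = 0.4843;  z = -0.3782 or 0.2892 → z<0 root = -0.3782
x = -0.0756, y = -0.0555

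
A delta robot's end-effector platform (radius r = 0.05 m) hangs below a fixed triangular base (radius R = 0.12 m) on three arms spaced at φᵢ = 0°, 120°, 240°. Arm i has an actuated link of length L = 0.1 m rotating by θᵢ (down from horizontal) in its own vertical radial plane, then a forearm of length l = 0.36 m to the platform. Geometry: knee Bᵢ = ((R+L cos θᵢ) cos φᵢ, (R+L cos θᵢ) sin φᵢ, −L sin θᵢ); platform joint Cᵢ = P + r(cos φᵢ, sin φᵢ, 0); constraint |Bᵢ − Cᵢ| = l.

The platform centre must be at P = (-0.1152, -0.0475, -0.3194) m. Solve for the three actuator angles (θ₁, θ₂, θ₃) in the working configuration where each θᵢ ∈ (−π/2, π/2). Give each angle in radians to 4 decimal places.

arm 1 (φ=0.0°): x'=-0.1152, y'=-0.0475
  A cos θ + B sin θ = C:  0.1852·cos θ + -0.3194·sin θ = -0.0949
  √(A²+B²)=0.3692;  θ1 = -1.0453+1.8306 ≈ 0.7853
rotate P by −φ2: (0.0165, 0.1235, -0.3194)
  A cos θ + B sin θ = C:  0.0535·cos θ + -0.3194·sin θ = -0.0027
  θ2 = atan2(B,A) + arccos(C/0.3239) = 0.1744
arm 3 (φ=240.0°): x'=0.0987, y'=-0.0760
  A=-0.0287, B=-0.3194, C=(l²−L²−A²−y'²−z²)/(2L)=0.0549
  γ=atan2(-0.3194,-0.0287)=-1.6605;  ψ=arccos(0.1712)=1.3988;  θ3=γ+ψ≈-0.2618

θ₁ = 0.7853, θ₂ = 0.1744, θ₃ = -0.2618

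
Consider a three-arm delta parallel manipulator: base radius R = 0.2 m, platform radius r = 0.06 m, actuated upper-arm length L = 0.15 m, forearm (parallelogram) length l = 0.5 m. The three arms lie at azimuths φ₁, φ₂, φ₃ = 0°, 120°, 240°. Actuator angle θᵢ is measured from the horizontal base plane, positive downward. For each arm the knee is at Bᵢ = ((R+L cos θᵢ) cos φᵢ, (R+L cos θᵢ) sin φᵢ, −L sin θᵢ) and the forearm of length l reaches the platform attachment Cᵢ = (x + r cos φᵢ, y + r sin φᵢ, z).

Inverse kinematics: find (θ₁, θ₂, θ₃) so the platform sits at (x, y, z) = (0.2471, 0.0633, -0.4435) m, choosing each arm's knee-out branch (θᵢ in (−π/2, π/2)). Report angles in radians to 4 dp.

θ₁ = -0.3492, θ₂ = 0.9602, θ₃ = 1.3090

rotate P by −φ1: (0.2471, 0.0633, -0.4435)
  A cos θ + B sin θ = C:  -0.1071·cos θ + -0.4435·sin θ = 0.0511
  γ=atan2(-0.4435,-0.1071)=-1.8077;  ψ=arccos(0.1120)=1.4586;  θ1=γ+ψ≈-0.3492
rotate P by −φ2: (-0.0687, -0.2456, -0.4435)
  A=0.2087, B=-0.4435, C=(l²−L²−A²−y'²−z²)/(2L)=-0.2437
  √(A²+B²)=0.4902;  θ2 = -1.1309+2.0911 ≈ 0.9602
arm 3 (φ=240.0°): x'=-0.1784, y'=0.1823
  A=0.3184, B=-0.4435, C=(l²−L²−A²−y'²−z²)/(2L)=-0.3460
  γ=atan2(-0.4435,0.3184)=-0.9482;  ψ=arccos(-0.6338)=2.2572;  θ3=γ+ψ≈1.3090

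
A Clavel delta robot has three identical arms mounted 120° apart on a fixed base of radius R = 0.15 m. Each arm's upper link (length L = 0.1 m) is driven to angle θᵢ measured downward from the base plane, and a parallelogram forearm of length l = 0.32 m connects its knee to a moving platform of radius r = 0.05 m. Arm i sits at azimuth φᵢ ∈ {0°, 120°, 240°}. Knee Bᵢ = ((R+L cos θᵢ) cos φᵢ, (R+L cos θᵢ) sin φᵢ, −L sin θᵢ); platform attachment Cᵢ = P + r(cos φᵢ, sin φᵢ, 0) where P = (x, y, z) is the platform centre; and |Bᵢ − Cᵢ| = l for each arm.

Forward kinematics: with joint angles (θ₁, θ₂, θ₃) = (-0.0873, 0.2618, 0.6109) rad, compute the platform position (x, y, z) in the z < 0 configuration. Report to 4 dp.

φ1=0.0°: virtual centre (0.1996, 0.0000, 0.0087), radius l
φ2=120.0°: virtual centre (-0.0983, 0.1703, -0.0259), radius l
centre 3 = (0.1819·cos240.0°, 0.1819·sin240.0°, -0.0574) = (-0.0910, -0.1575, -0.0574)
|centre ₂|²−|centre ₁|² = -0.0006;  |centre ₃|²−|centre ₁|² = -0.0035
[-0.5958 0.3405 -0.0692]·P = -0.0006;  [-0.5812 -0.3151 -0.1322]·P = -0.0035
Cramer: x(z) = 0.0036-0.1732z;  y(z) = 0.0046-0.0999z
quadratic in z: (1.0400)z²+(0.0496)z+(-0.0639)=0, √Δ=0.5179 → z ∈ {-0.2728, 0.2252}; z = -0.2728 (taking z<0)
x = 0.0509, y = 0.0318

(0.0509, 0.0318, -0.2728)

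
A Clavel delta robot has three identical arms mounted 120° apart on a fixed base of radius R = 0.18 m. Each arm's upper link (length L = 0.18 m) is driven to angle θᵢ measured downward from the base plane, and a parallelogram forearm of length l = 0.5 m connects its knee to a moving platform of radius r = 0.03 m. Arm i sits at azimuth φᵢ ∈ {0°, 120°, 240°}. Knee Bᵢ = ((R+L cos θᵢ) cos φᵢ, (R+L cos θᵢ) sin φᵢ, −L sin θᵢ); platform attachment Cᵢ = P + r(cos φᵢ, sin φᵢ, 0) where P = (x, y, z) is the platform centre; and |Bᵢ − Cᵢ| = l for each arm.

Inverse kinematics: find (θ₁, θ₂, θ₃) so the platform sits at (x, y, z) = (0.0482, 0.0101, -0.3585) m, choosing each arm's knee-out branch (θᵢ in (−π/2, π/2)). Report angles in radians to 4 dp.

arm 1 (φ=0.0°): x'=0.0482, y'=0.0101
  A=0.1018, B=-0.3585, C=(l²−L²−A²−y'²−z²)/(2L)=0.2184
  θ1 = atan2(B,A) + arccos(C/0.3727) = -0.3494
rotate P by −φ2: (-0.0154, -0.0468, -0.3585)
  e−x'=0.1654;  (l²−L²−(e−x')²−y'²−z²)/2L = 0.1654
  √(A²+B²)=0.3948;  θ2 = -1.1386+1.1385 ≈ -0.0002
rotate P by −φ3: (-0.0328, 0.0367, -0.3585)
  e−x'=0.1828;  (l²−L²−(e−x')²−y'²−z²)/2L = 0.1508
  √(A²+B²)=0.4024;  θ3 = -1.0992+1.1866 ≈ 0.0875

θ₁ = -0.3494, θ₂ = -0.0002, θ₃ = 0.0875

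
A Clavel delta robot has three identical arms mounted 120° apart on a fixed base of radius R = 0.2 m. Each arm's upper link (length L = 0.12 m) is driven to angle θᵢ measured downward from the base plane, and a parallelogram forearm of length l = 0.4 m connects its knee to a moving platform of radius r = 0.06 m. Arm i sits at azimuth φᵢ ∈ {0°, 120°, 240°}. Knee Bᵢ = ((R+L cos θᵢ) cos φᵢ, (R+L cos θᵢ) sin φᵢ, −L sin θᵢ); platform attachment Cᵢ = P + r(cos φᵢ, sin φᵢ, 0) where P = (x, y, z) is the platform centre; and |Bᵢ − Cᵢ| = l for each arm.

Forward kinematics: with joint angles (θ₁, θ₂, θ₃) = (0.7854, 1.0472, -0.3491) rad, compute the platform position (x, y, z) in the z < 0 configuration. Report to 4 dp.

(-0.0452, -0.1427, -0.3431)

arm 1 at φ=0.0°: (R−r)+L cos θ1 = 0.2249;  centre 1 = (0.2249, 0.0000, -0.0849)
arm 2 at φ=120.0°: (R−r)+L cos θ2 = 0.2000;  centre 2 = (-0.1000, 0.1732, -0.1039)
arm 3 at φ=240.0°: (R−r)+L cos θ3 = 0.2528;  centre 3 = (-0.1264, -0.2189, 0.0410)
|centre ₂|²−|centre ₁|² = -0.0070;  |centre ₃|²−|centre ₁|² = 0.0078
plane₁₂: -0.6497x+0.3464y+-0.0381z = -0.0070
det = 0.5278;  x = 0.0006+0.1336z,  y = -0.0189+0.3607z
quadratic in z: (1.1480)z²+(0.0962)z+(-0.1022)=0, √Δ=0.6917 → z ∈ {-0.3431, 0.2594}; z = -0.3431 (taking z<0)
x = -0.0452, y = -0.1427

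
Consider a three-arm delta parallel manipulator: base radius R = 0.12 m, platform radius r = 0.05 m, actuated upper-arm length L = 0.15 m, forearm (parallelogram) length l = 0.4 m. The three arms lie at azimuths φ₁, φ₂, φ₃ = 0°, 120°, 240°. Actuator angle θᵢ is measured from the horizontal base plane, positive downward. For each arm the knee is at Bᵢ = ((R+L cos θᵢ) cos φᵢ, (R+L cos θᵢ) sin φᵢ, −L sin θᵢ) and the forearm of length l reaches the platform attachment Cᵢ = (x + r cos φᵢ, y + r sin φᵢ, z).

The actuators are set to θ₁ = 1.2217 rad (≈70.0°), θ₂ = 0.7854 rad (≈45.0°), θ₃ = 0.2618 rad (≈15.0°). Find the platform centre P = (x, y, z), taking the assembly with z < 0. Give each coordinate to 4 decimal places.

arm 1 at φ=0.0°: e+L cos θ1 = 0.1213;  O1 = (0.1213, 0.0000, -0.1410)
arm 2 at φ=120.0°: e+L cos θ2 = 0.1761;  O2 = (-0.0880, 0.1525, -0.1061)
O3 = (0.2149·cos240.0°, 0.2149·sin240.0°, -0.0388) = (-0.1074, -0.1861, -0.0388)
|O₂|²−|O₁|² = 0.0077;  |O₃|²−|O₁|² = 0.0131
[-0.4187 0.3050 0.0698]·P = 0.0077;  [-0.4575 -0.3722 0.2043]·P = 0.0131
Cramer: x(z) = -0.0232+0.2988z;  y(z) = -0.0067+0.1815z
into |P−O₁|² = l²: 1.1222z² + 0.1931z + -0.1192 = 0;  Δ = 0.5724;  z = -0.4231 or 0.2510 → z<0 root = -0.4231
x = -0.1496, y = -0.0835

(-0.1496, -0.0835, -0.4231)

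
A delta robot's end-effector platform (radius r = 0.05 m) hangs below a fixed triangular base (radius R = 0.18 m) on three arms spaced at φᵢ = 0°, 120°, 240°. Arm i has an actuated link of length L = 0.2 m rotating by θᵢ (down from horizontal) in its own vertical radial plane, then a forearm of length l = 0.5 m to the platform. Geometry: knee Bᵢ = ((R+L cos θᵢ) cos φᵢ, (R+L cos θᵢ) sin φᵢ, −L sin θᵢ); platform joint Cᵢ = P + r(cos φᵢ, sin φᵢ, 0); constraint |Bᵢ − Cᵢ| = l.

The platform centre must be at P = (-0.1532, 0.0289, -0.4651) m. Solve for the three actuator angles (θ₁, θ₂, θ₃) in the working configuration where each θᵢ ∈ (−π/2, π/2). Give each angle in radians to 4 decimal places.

rotate P by −φ1: (-0.1532, 0.0289, -0.4651)
  e−x'=0.2832;  (l²−L²−(e−x')²−y'²−z²)/2L = -0.2184
  γ=atan2(-0.4651,0.2832)=-1.0239;  ψ=arccos(-0.4011)=1.9835;  θ1=γ+ψ≈0.9596
φ2=120.0° → target in arm frame (0.1016, 0.1182)
  e−x'=0.0284;  (l²−L²−(e−x')²−y'²−z²)/2L = -0.0528
  γ=atan2(-0.4651,0.0284)=-1.5099;  ψ=arccos(-0.1132)=1.6842;  θ2=γ+ψ≈0.1744
rotate P by −φ3: (0.0516, -0.1471, -0.4651)
  A=0.0784, B=-0.4651, C=(l²−L²−A²−y'²−z²)/(2L)=-0.0853
  γ=atan2(-0.4651,0.0784)=-1.4037;  ψ=arccos(-0.1808)=1.7526;  θ3=γ+ψ≈0.3489

θ₁ = 0.9596, θ₂ = 0.1744, θ₃ = 0.3489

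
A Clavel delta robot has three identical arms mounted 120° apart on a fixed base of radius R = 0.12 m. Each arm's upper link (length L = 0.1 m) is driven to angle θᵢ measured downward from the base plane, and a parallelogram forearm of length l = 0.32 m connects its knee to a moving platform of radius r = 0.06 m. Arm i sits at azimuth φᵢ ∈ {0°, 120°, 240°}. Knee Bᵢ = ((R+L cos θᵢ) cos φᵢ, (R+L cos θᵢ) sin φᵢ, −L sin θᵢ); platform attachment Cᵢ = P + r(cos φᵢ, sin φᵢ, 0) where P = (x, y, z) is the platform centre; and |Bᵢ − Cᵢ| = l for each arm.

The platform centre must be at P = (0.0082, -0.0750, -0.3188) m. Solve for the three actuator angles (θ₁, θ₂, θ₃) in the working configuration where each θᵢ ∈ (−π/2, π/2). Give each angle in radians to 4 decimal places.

θ₁ = 0.4361, θ₂ = 0.7850, θ₃ = 0.1743

φ1=0.0° → target in arm frame (0.0082, -0.0750)
  A cos θ + B sin θ = C:  0.0518·cos θ + -0.3188·sin θ = -0.0877
  γ=atan2(-0.3188,0.0518)=-1.4097;  ψ=arccos(-0.2716)=1.8458;  θ1=γ+ψ≈0.4361
arm 2 (φ=120.0°): x'=-0.0691, y'=0.0304
  e−x'=0.1291;  (l²−L²−(e−x')²−y'²−z²)/2L = -0.1341
  θ2 = atan2(B,A) + arccos(C/0.3439) = 0.7850
rotate P by −φ3: (0.0609, 0.0446, -0.3188)
  A cos θ + B sin θ = C:  -0.0009·cos θ + -0.3188·sin θ = -0.0561
  γ=atan2(-0.3188,-0.0009)=-1.5735;  ψ=arccos(-0.1760)=1.7477;  θ3=γ+ψ≈0.1743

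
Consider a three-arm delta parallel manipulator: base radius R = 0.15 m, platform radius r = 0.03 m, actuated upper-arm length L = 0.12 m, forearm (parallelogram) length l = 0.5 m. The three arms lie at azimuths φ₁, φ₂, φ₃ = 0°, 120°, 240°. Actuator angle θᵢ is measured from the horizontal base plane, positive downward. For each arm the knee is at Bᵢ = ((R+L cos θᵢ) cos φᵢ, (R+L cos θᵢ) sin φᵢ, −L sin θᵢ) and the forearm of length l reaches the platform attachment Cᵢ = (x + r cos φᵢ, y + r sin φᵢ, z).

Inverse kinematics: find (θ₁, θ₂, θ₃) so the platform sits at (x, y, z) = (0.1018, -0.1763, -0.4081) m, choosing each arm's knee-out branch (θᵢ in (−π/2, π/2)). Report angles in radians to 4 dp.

φ1=0.0° → target in arm frame (0.1018, -0.1763)
  A cos θ + B sin θ = C:  0.0182·cos θ + -0.4081·sin θ = 0.1568
  √(A²+B²)=0.4085;  θ1 = -1.5262+1.1767 ≈ -0.3495
arm 2 (φ=120.0°): x'=-0.2036, y'=0.0000
  A cos θ + B sin θ = C:  0.3236·cos θ + -0.4081·sin θ = -0.1485
  θ2 = atan2(B,A) + arccos(C/0.5208) = 0.9596
rotate P by −φ3: (0.1018, 0.1763, -0.4081)
  e−x'=0.0182;  (l²−L²−(e−x')²−y'²−z²)/2L = 0.1568
  γ=atan2(-0.4081,0.0182)=-1.5262;  ψ=arccos(0.3839)=1.1768;  θ3=γ+ψ≈-0.3494

θ₁ = -0.3495, θ₂ = 0.9596, θ₃ = -0.3494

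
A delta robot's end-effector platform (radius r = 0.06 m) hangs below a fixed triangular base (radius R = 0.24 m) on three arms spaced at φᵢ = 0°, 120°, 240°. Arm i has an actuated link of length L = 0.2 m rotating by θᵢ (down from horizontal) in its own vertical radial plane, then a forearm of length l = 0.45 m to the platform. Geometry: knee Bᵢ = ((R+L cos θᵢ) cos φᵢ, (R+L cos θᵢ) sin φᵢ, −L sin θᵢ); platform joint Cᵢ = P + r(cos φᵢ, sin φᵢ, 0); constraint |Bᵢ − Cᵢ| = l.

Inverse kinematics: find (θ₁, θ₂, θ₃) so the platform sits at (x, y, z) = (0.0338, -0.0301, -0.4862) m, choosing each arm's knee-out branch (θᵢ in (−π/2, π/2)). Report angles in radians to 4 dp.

θ₁ = 0.7854, θ₂ = 1.0471, θ₃ = 0.8726

φ1=0.0° → target in arm frame (0.0338, -0.0301)
  e−x'=0.1462;  (l²−L²−(e−x')²−y'²−z²)/2L = -0.2404
  θ1 = atan2(B,A) + arccos(C/0.5077) = 0.7854
φ2=120.0° → target in arm frame (-0.0430, -0.0142)
  A cos θ + B sin θ = C:  0.2230·cos θ + -0.4862·sin θ = -0.3095
  γ=atan2(-0.4862,0.2230)=-1.1408;  ψ=arccos(-0.5787)=2.1879;  θ2=γ+ψ≈1.0471
arm 3 (φ=240.0°): x'=0.0092, y'=0.0443
  e−x'=0.1708;  (l²−L²−(e−x')²−y'²−z²)/2L = -0.2626
  θ3 = atan2(B,A) + arccos(C/0.5153) = 0.8726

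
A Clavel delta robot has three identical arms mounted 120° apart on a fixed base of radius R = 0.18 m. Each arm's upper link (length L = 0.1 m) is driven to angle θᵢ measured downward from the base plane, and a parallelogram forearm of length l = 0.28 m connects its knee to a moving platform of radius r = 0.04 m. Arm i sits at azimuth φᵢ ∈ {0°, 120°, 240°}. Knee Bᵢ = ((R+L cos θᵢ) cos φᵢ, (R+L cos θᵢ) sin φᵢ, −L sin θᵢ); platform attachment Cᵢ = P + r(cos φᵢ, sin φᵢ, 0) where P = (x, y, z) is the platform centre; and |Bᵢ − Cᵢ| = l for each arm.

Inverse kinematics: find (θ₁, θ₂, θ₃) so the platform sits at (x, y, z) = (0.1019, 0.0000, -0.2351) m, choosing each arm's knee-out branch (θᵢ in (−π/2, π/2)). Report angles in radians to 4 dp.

arm 1 (φ=0.0°): x'=0.1019, y'=0.0000
  A=0.0381, B=-0.2351, C=(l²−L²−A²−y'²−z²)/(2L)=0.0584
  θ1 = atan2(B,A) + arccos(C/0.2382) = -0.0870
arm 2 (φ=120.0°): x'=-0.0509, y'=-0.0882
  e−x'=0.1909;  (l²−L²−(e−x')²−y'²−z²)/2L = -0.1556
  θ2 = atan2(B,A) + arccos(C/0.3029) = 1.2217
arm 3 (φ=240.0°): x'=-0.0510, y'=0.0882
  e−x'=0.1910;  (l²−L²−(e−x')²−y'²−z²)/2L = -0.1556
  √(A²+B²)=0.3029;  θ3 = -0.8887+2.1104 ≈ 1.2217

θ₁ = -0.0870, θ₂ = 1.2217, θ₃ = 1.2217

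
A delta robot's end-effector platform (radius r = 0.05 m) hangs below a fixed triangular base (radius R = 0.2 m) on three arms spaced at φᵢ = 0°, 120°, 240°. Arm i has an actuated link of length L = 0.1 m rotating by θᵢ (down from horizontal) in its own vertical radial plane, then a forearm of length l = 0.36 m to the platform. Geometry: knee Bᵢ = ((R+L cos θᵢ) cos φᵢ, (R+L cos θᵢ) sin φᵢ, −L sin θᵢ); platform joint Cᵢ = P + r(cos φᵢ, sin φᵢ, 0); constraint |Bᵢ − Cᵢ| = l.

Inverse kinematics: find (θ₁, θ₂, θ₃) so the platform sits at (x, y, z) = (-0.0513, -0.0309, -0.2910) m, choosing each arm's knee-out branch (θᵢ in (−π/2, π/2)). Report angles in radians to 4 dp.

rotate P by −φ1: (-0.0513, -0.0309, -0.2910)
  A cos θ + B sin θ = C:  0.2013·cos θ + -0.2910·sin θ = -0.0328
  √(A²+B²)=0.3538;  θ1 = -0.9656+1.6636 ≈ 0.6980
φ2=120.0° → target in arm frame (-0.0011, 0.0599)
  A cos θ + B sin θ = C:  0.1511·cos θ + -0.2910·sin θ = 0.0425
  θ2 = atan2(B,A) + arccos(C/0.3279) = 0.3490
φ3=240.0° → target in arm frame (0.0524, -0.0290)
  e−x'=0.0976;  (l²−L²−(e−x')²−y'²−z²)/2L = 0.1228
  √(A²+B²)=0.3069;  θ3 = -1.2472+1.1593 ≈ -0.0880

θ₁ = 0.6980, θ₂ = 0.3490, θ₃ = -0.0880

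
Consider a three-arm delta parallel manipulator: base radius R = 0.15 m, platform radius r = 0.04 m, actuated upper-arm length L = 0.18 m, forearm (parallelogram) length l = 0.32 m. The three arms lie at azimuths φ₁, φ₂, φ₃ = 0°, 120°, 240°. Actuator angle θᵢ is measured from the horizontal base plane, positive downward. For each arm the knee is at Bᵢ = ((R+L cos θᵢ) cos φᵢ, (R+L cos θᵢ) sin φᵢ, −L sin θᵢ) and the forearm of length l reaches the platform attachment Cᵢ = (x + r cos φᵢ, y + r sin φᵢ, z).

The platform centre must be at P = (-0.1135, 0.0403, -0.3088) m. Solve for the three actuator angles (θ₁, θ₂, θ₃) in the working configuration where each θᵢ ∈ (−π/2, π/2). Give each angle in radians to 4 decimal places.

arm 1 (φ=0.0°): x'=-0.1135, y'=0.0403
  e−x'=0.2235;  (l²−L²−(e−x')²−y'²−z²)/2L = -0.2137
  θ1 = atan2(B,A) + arccos(C/0.3812) = 1.2216
rotate P by −φ2: (0.0917, 0.0781, -0.3088)
  e−x'=0.0183;  (l²−L²−(e−x')²−y'²−z²)/2L = -0.0883
  γ=atan2(-0.3088,0.0183)=-1.5114;  ψ=arccos(-0.2856)=1.8604;  θ2=γ+ψ≈0.3489
rotate P by −φ3: (0.0218, -0.1184, -0.3088)
  A=0.0882, B=-0.3088, C=(l²−L²−A²−y'²−z²)/(2L)=-0.1310
  θ3 = atan2(B,A) + arccos(C/0.3211) = 0.6982

θ₁ = 1.2216, θ₂ = 0.3489, θ₃ = 0.6982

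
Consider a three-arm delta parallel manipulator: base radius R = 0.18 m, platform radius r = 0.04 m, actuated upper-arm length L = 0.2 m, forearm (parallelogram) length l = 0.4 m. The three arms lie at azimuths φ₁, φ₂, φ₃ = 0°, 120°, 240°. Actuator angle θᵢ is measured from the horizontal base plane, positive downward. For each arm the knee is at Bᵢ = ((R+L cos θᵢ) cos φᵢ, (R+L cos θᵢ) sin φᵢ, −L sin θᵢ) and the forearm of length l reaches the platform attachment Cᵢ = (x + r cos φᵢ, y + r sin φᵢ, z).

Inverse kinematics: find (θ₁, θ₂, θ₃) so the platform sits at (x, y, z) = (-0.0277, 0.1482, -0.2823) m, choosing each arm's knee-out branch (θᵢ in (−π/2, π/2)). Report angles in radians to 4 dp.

arm 1 (φ=0.0°): x'=-0.0277, y'=0.1482
  A cos θ + B sin θ = C:  0.1677·cos θ + -0.2823·sin θ = -0.0244
  θ1 = atan2(B,A) + arccos(C/0.3284) = 0.6106
arm 2 (φ=120.0°): x'=0.1422, y'=-0.0501
  A cos θ + B sin θ = C:  -0.0022·cos θ + -0.2823·sin θ = 0.0945
  θ2 = atan2(B,A) + arccos(C/0.2823) = -0.3490
φ3=240.0° → target in arm frame (-0.1145, -0.0981)
  A cos θ + B sin θ = C:  0.2545·cos θ + -0.2823·sin θ = -0.0852
  θ3 = atan2(B,A) + arccos(C/0.3801) = 0.9597

θ₁ = 0.6106, θ₂ = -0.3490, θ₃ = 0.9597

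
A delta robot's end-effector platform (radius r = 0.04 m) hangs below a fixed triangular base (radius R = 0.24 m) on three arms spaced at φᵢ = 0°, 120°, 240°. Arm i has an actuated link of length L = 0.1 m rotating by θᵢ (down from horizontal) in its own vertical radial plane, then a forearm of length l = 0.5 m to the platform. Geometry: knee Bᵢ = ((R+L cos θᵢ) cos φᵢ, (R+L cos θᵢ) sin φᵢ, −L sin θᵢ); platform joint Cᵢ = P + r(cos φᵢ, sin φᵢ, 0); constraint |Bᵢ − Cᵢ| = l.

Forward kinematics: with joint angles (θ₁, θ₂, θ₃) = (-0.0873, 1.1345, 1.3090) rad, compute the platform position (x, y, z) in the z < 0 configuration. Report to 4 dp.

(0.1464, 0.0179, -0.4669)

arm 1 at φ=0.0°: (R−r)+L cos θ1 = 0.2996;  centre 1 = (0.2996, 0.0000, 0.0087)
centre 2 = (0.2423·cos120.0°, 0.2423·sin120.0°, -0.0906) = (-0.1211, 0.2098, -0.0906)
centre 3 = (0.2259·cos240.0°, 0.2259·sin240.0°, -0.0966) = (-0.1129, -0.1956, -0.0966)
eliminate P² terms by subtracting sphere 1 from 2 and 3
[-0.8415 0.4196 -0.1987]·P = -0.0229;  [-0.8251 -0.3912 -0.2106]·P = -0.0295
det = 0.6754;  x = 0.0316+-0.2459z,  y = 0.0087+-0.0197z
into |P−centre ₁|² = l²: 1.0609z² + 0.1140z + -0.1780 = 0;  Δ = 0.7684;  z = -0.4669 or 0.3594 → z<0 root = -0.4669
x = 0.1464, y = 0.0179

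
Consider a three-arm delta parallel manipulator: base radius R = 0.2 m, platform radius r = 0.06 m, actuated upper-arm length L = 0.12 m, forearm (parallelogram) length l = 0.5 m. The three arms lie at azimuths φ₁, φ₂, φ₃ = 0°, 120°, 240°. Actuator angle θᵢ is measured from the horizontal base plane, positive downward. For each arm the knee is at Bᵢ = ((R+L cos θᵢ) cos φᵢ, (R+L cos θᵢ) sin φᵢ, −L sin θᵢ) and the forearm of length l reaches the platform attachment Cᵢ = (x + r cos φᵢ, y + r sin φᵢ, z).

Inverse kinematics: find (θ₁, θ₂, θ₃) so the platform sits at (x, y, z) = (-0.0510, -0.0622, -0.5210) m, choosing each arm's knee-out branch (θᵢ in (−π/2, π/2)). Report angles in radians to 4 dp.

arm 1 (φ=0.0°): x'=-0.0510, y'=-0.0622
  A=0.1910, B=-0.5210, C=(l²−L²−A²−y'²−z²)/(2L)=-0.3175
  √(A²+B²)=0.5549;  θ1 = -1.2194+2.1799 ≈ 0.9605
arm 2 (φ=120.0°): x'=-0.0284, y'=0.0753
  A=0.1684, B=-0.5210, C=(l²−L²−A²−y'²−z²)/(2L)=-0.2911
  θ2 = atan2(B,A) + arccos(C/0.5475) = 0.8730
φ3=240.0° → target in arm frame (0.0794, -0.0131)
  A=0.0606, B=-0.5210, C=(l²−L²−A²−y'²−z²)/(2L)=-0.1654
  γ=atan2(-0.5210,0.0606)=-1.4549;  ψ=arccos(-0.3153)=1.8915;  θ3=γ+ψ≈0.4366

θ₁ = 0.9605, θ₂ = 0.8730, θ₃ = 0.4366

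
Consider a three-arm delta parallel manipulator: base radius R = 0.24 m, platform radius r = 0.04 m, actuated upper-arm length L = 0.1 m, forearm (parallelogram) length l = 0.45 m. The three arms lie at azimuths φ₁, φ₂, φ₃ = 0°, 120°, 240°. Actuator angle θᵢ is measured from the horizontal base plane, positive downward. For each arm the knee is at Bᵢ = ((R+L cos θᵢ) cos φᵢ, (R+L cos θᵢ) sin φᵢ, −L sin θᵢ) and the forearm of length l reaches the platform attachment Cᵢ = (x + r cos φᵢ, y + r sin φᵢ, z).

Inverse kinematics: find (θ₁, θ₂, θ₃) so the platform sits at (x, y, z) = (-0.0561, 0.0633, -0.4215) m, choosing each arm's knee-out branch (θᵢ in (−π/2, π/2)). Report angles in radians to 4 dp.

θ₁ = 1.1345, θ₂ = 0.2615, θ₃ = 0.9597

φ1=0.0° → target in arm frame (-0.0561, 0.0633)
  e−x'=0.2561;  (l²−L²−(e−x')²−y'²−z²)/2L = -0.2738
  θ1 = atan2(B,A) + arccos(C/0.4932) = 1.1345
arm 2 (φ=120.0°): x'=0.0829, y'=0.0169
  A cos θ + B sin θ = C:  0.1171·cos θ + -0.4215·sin θ = 0.0042
  θ2 = atan2(B,A) + arccos(C/0.4375) = 0.2615
φ3=240.0° → target in arm frame (-0.0268, -0.0802)
  e−x'=0.2268;  (l²−L²−(e−x')²−y'²−z²)/2L = -0.2151
  γ=atan2(-0.4215,0.2268)=-1.0772;  ψ=arccos(-0.4495)=2.0369;  θ3=γ+ψ≈0.9597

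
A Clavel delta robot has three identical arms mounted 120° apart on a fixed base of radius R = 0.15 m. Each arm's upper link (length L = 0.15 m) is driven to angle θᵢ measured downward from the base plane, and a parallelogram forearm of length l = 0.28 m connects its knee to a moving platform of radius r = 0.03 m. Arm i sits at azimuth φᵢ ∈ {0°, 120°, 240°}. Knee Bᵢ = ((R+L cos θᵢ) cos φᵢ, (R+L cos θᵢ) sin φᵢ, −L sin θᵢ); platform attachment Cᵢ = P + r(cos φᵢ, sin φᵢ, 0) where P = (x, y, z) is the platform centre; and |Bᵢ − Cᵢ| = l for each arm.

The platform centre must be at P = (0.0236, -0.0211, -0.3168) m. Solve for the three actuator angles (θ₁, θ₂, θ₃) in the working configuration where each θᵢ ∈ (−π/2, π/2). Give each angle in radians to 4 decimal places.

θ₁ = 0.8725, θ₂ = 1.1341, θ₃ = 0.9599

arm 1 (φ=0.0°): x'=0.0236, y'=-0.0211
  A=0.0964, B=-0.3168, C=(l²−L²−A²−y'²−z²)/(2L)=-0.1807
  γ=atan2(-0.3168,0.0964)=-1.2754;  ψ=arccos(-0.5456)=2.1479;  θ1=γ+ψ≈0.8725
arm 2 (φ=120.0°): x'=-0.0301, y'=-0.0099
  e−x'=0.1501;  (l²−L²−(e−x')²−y'²−z²)/2L = -0.2236
  √(A²+B²)=0.3505;  θ2 = -1.1284+2.2625 ≈ 1.1341
arm 3 (φ=240.0°): x'=0.0065, y'=0.0310
  A cos θ + B sin θ = C:  0.1135·cos θ + -0.3168·sin θ = -0.1944
  γ=atan2(-0.3168,0.1135)=-1.2267;  ψ=arccos(-0.5776)=2.1866;  θ3=γ+ψ≈0.9599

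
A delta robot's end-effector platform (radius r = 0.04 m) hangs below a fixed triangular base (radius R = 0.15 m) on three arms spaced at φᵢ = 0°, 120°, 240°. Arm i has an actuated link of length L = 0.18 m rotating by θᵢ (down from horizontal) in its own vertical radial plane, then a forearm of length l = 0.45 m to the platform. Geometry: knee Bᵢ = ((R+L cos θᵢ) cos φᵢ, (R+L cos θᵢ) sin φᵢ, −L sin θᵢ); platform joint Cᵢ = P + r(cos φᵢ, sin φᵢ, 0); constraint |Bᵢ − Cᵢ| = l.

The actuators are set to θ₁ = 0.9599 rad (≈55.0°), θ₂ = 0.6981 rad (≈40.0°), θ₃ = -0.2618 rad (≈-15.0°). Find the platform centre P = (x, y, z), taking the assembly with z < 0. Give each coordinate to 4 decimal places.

O1 = (0.2132·cos0.0°, 0.2132·sin0.0°, -0.1474) = (0.2132, 0.0000, -0.1474)
φ2=120.0°: virtual centre (-0.1239, 0.2147, -0.1157), radius l
arm 3 at φ=240.0°: (R−r)+L cos θ3 = 0.2839;  O3 = (-0.1419, -0.2458, 0.0466)
|O₂|²−|O₁|² = 0.0076;  |O₃|²−|O₁|² = 0.0155
[-0.6744 0.4294 0.0635]·P = 0.0076;  [-0.7104 -0.4917 0.3881]·P = 0.0155
Cramer: x(z) = -0.0164+0.3108z;  y(z) = -0.0080+0.3403z
sphere 1 gives Az²+Bz+C=0 with A=1.2124, B=0.1468, C=-0.1280;  B²−4AC=0.6421;  roots -0.3910, 0.2700;  negative root z = -0.3910
x = -0.1379, y = -0.1410

(-0.1379, -0.1410, -0.3910)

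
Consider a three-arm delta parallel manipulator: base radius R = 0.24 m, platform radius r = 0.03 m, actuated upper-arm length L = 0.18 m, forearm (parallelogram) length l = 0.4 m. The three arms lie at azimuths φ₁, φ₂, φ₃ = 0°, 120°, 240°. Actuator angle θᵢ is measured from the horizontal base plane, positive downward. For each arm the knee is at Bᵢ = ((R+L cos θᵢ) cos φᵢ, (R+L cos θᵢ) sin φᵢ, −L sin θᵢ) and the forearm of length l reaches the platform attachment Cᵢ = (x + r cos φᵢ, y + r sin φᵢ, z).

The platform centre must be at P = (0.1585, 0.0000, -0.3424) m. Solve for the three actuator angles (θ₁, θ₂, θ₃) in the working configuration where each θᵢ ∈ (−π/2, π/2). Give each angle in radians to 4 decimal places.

arm 1 (φ=0.0°): x'=0.1585, y'=0.0000
  A cos θ + B sin θ = C:  0.0515·cos θ + -0.3424·sin θ = 0.0214
  √(A²+B²)=0.3463;  θ1 = -1.4215+1.5089 ≈ 0.0874
φ2=120.0° → target in arm frame (-0.0792, -0.1373)
  A cos θ + B sin θ = C:  0.2892·cos θ + -0.3424·sin θ = -0.2560
  √(A²+B²)=0.4482;  θ2 = -0.8693+2.1786 ≈ 1.3092
rotate P by −φ3: (-0.0793, 0.1373, -0.3424)
  A cos θ + B sin θ = C:  0.2893·cos θ + -0.3424·sin θ = -0.2560
  √(A²+B²)=0.4482;  θ3 = -0.8693+2.1786 ≈ 1.3092

θ₁ = 0.0874, θ₂ = 1.3092, θ₃ = 1.3092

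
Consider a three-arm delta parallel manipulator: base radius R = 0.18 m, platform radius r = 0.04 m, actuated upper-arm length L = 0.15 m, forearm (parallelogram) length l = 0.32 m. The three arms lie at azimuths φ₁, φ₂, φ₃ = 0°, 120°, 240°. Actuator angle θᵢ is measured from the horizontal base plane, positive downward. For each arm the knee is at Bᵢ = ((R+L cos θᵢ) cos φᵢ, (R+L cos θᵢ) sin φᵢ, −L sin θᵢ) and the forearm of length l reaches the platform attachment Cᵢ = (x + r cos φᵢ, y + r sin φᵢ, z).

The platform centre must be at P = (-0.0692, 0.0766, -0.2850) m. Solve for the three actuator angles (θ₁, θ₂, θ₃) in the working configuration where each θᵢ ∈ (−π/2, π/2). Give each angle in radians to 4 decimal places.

φ1=0.0° → target in arm frame (-0.0692, 0.0766)
  e−x'=0.2092;  (l²−L²−(e−x')²−y'²−z²)/2L = -0.1699
  γ=atan2(-0.2850,0.2092)=-0.9376;  ψ=arccos(-0.4804)=2.0720;  θ1=γ+ψ≈1.1344
arm 2 (φ=120.0°): x'=0.1009, y'=0.0216
  A=0.0391, B=-0.2850, C=(l²−L²−A²−y'²−z²)/(2L)=-0.0111
  γ=atan2(-0.2850,0.0391)=-1.4346;  ψ=arccos(-0.0385)=1.6093;  θ2=γ+ψ≈0.1747
rotate P by −φ3: (-0.0317, -0.0982, -0.2850)
  A cos θ + B sin θ = C:  0.1717·cos θ + -0.2850·sin θ = -0.1349
  γ=atan2(-0.2850,0.1717)=-1.0285;  ψ=arccos(-0.4054)=1.9882;  θ3=γ+ψ≈0.9597

θ₁ = 1.1344, θ₂ = 0.1747, θ₃ = 0.9597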